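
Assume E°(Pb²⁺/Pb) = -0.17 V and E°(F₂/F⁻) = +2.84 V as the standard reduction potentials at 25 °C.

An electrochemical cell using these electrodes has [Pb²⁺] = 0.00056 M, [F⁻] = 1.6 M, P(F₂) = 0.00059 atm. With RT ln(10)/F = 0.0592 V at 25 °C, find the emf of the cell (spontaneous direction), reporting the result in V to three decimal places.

F₂/F⁻ is the cathode (higher E°), Pb²⁺/Pb the anode: E°cell = +2.84 − (-0.17) = +3.01 V, n = 2.
Overall: F₂(g) + Pb(s) → 2 F⁻(aq) + Pb²⁺(aq)
Q = [F⁻]^2·[Pb²⁺] / (P(F₂)); log Q = 0.386.
E = E° − (0.0592/n) log Q = +3.01 − (0.0592/2)(0.386) = +2.999 V.

+2.999 V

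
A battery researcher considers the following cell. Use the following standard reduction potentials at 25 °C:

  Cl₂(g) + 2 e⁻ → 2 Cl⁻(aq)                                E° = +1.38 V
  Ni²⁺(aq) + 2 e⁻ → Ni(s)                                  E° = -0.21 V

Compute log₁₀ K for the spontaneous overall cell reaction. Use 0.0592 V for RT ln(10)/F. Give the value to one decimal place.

53.7

Cathode: Cl₂/Cl⁻; anode: Ni²⁺/Ni. E°cell = +1.59 V, n = 2.
log K = nE°cell / 0.0592 = (2)(+1.59) / 0.0592 = 53.7.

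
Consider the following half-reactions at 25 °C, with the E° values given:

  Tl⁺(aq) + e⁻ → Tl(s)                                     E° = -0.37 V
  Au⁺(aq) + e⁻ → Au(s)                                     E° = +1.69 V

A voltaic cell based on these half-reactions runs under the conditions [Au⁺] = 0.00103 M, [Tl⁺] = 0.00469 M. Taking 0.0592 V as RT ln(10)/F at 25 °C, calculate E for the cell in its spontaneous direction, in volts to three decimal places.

+2.021 V

Au⁺/Au is the cathode (higher E°), Tl⁺/Tl the anode: E°cell = +1.69 − (-0.37) = +2.06 V, n = 1.
Overall: Au⁺(aq) + Tl(s) → Au(s) + Tl⁺(aq)
Q = [Tl⁺] / ([Au⁺]); log Q = 0.658.
E = E° − (0.0592/n) log Q = +2.06 − (0.0592/1)(0.658) = +2.021 V.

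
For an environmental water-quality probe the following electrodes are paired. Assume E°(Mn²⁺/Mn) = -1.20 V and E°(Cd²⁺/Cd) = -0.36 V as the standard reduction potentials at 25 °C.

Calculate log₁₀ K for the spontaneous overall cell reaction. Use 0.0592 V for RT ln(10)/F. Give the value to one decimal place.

Cathode: Cd²⁺/Cd; anode: Mn²⁺/Mn. E°cell = +0.84 V, n = 2.
log K = nE°cell / 0.0592 = (2)(+0.84) / 0.0592 = 28.4.

28.4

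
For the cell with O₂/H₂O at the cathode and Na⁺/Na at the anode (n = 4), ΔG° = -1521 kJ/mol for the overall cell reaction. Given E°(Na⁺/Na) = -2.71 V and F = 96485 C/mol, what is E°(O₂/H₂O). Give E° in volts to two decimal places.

+1.23 V

E°cell = −ΔG°/(nF) = −(-1521×10³)/((4)(96485)) = +3.941 V.
Since O₂/H₂O is the cathode and Na⁺/Na the anode, E°cell = E°(O₂/H₂O) − E°(Na⁺/Na).
So E°(O₂/H₂O) = E°cell + E°(Na⁺/Na) = +3.941 + (-2.71) = +1.23 V.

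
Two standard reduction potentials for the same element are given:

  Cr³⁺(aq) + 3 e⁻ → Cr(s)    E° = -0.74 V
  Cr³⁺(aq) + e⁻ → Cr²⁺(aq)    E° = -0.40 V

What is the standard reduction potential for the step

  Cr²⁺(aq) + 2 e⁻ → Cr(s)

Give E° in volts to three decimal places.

Sequential free energies add, so n₃E°₃ = n₁E°₁ + n₂E°₂.
With n₃ = 3, and the known step contributing 1×(-0.40) V, the unknown satisfies 2·E° = 3×(-0.74) − 1×(-0.40) = -1.820.
E° = -1.820 / 2 = -0.910 V.

-0.910 V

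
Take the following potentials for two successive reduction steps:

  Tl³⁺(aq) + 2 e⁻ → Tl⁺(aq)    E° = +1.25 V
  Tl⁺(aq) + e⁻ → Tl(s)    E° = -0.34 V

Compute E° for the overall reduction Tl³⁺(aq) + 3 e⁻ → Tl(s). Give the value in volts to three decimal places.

Since ΔG° = −nFE° is additive over sequential reductions, n₃E°₃ = n₁E°₁ + n₂E°₂.
E°₃ = (2×+1.25 + 1×-0.34) / 3 = (+2.160) / 3 = +0.720 V.

+0.720 V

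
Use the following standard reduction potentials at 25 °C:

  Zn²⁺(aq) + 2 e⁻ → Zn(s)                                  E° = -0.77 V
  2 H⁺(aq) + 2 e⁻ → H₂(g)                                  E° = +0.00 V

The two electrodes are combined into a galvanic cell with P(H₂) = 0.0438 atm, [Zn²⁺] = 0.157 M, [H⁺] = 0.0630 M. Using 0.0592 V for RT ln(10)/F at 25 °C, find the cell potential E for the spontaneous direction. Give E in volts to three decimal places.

+0.763 V

H⁺/H₂ is the cathode (higher E°), Zn²⁺/Zn the anode: E°cell = +0.00 − (-0.77) = +0.77 V, n = 2.
Overall: 2 H⁺(aq) + Zn(s) → H₂(g) + Zn²⁺(aq)
Q = P(H₂)·[Zn²⁺] / ([H⁺]^2); log Q = 0.239.
E = E° − (0.0592/n) log Q = +0.77 − (0.0592/2)(0.239) = +0.763 V.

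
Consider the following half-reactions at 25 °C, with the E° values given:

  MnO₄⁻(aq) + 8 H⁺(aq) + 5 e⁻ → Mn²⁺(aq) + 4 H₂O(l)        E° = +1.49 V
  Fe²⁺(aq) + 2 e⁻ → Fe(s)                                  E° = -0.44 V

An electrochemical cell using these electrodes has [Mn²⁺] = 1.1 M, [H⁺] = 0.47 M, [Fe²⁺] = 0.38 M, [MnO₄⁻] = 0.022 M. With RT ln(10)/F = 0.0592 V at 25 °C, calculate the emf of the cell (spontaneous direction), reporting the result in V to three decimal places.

+1.891 V

MnO₄⁻/Mn²⁺ is the cathode (higher E°), Fe²⁺/Fe the anode: E°cell = +1.49 − (-0.44) = +1.93 V, n = 10.
Overall: 2 MnO₄⁻(aq) + 16 H⁺(aq) + 5 Fe(s) → 2 Mn²⁺(aq) + 8 H₂O(l) + 5 Fe²⁺(aq)
Q = [Mn²⁺]^2·[Fe²⁺]^5 / ([MnO₄⁻]^2·[H⁺]^16); log Q = 6.543.
E = E° − (0.0592/n) log Q = +1.93 − (0.0592/10)(6.543) = +1.891 V.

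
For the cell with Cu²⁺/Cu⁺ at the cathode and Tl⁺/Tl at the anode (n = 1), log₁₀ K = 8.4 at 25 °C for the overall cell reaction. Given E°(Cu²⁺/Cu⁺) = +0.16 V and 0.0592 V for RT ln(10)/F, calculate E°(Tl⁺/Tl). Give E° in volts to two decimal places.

-0.34 V

E°cell = (0.0592/n)·log K = (0.0592/1)(8.4) = +0.497 V.
Since Cu²⁺/Cu⁺ is the cathode and Tl⁺/Tl the anode, E°cell = E°(Cu²⁺/Cu⁺) − E°(Tl⁺/Tl).
So E°(Tl⁺/Tl) = E°(Cu²⁺/Cu⁺) − E°cell = (+0.16) − (+0.497) = -0.34 V.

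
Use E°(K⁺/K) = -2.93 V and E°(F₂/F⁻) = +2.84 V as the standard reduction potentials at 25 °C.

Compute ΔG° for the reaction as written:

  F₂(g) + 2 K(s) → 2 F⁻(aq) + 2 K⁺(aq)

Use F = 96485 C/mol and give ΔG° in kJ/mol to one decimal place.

As written, F₂/F⁻ is reduced (cathode) and K⁺/K is oxidised (anode), so E°cell = (+2.84) − (-2.93) = +5.77 V.
Balancing electrons gives n = 2.
ΔG° = −nFE° = −(2)(96485)(+5.77) = -1,113,437 J = -1113.4 kJ/mol.

-1113.4 kJ/mol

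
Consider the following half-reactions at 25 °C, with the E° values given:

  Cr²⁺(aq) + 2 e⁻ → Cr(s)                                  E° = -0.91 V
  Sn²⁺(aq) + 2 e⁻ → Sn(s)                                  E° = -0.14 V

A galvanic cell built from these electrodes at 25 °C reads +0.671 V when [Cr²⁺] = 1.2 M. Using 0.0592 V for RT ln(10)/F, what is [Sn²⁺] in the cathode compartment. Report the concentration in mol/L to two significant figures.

0.00054 M

Sn²⁺/Sn is the cathode, Cr²⁺/Cr the anode: E°cell = +0.77 V, n = 2.
Overall reaction: Sn²⁺(aq) + Cr(s) → Sn(s) + Cr²⁺(aq); Q = [Cr²⁺]^1/[Sn²⁺]^1.
From E = E° − (0.0592/n) log Q: log Q = (E° − E)·n/0.0592 = (+0.77 − (+0.671))·2/0.0592 = 3.3446.
So 1·log[Sn²⁺] = 1·log(1.2) − log Q = 0.0792 − (3.3446) = -3.2654; [Sn²⁺] = 10^(-3.2654) ≈ 0.00054 M.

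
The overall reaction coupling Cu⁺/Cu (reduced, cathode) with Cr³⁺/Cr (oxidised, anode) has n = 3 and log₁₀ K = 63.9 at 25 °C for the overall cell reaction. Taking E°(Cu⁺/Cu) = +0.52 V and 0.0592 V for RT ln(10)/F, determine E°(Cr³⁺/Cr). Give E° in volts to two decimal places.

-0.74 V

E°cell = (0.0592/n)·log K = (0.0592/3)(63.9) = +1.261 V.
Since Cu⁺/Cu is the cathode and Cr³⁺/Cr the anode, E°cell = E°(Cu⁺/Cu) − E°(Cr³⁺/Cr).
So E°(Cr³⁺/Cr) = E°(Cu⁺/Cu) − E°cell = (+0.52) − (+1.261) = -0.74 V.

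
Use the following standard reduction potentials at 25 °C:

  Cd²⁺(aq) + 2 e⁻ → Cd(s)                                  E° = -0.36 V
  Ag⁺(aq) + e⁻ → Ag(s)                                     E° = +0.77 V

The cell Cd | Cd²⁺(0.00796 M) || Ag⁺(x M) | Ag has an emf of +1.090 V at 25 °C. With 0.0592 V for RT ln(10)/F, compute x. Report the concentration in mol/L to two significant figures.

Ag⁺/Ag is the cathode, Cd²⁺/Cd the anode: E°cell = +1.13 V, n = 2.
Overall reaction: 2 Ag⁺(aq) + Cd(s) → 2 Ag(s) + Cd²⁺(aq); Q = [Cd²⁺]^1/[Ag⁺]^2.
From E = E° − (0.0592/n) log Q: log Q = (E° − E)·n/0.0592 = (+1.13 − (+1.090))·2/0.0592 = 1.3514.
So 2·log[Ag⁺] = 1·log(0.00796) − log Q = -2.0991 − (1.3514) = -3.4505; log[Ag⁺] = -3.4505 / 2 = -1.7252; [Ag⁺] = 10^(-1.7252) ≈ 0.019 M.

0.019 M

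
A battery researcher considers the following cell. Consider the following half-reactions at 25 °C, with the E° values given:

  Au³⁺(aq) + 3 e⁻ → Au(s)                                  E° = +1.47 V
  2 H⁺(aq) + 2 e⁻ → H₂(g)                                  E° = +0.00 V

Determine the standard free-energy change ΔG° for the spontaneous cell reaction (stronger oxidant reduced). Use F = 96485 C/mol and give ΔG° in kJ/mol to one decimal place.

Au³⁺/Au (E° = +1.47 V) is the cathode; H⁺/H₂ (E° = +0.00 V) is the anode, so E°cell = +1.47 V.
Balancing electrons gives n = 6 (lcm of 3 and 2).
ΔG° = −nFE° = −(6)(96485)(+1.47) = -850,998 J = -851.0 kJ/mol.

-851.0 kJ/mol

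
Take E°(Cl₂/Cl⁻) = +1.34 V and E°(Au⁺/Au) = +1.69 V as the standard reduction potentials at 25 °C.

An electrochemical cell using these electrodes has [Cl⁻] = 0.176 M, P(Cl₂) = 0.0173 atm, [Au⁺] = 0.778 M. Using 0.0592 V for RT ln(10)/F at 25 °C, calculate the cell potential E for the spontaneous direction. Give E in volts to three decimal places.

+0.351 V

Au⁺/Au is the cathode (higher E°), Cl₂/Cl⁻ the anode: E°cell = +1.69 − (+1.34) = +0.35 V, n = 2.
Overall: 2 Au⁺(aq) + 2 Cl⁻(aq) → 2 Au(s) + Cl₂(g)
Q = P(Cl₂) / ([Au⁺]^2·[Cl⁻]^2); log Q = -0.035.
E = E° − (0.0592/n) log Q = +0.35 − (0.0592/2)(-0.035) = +0.351 V.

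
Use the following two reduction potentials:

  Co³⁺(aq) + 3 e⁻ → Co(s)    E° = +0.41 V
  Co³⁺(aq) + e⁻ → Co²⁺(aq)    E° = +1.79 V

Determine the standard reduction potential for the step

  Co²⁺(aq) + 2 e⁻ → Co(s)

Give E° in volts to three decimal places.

Sequential free energies add, so n₃E°₃ = n₁E°₁ + n₂E°₂.
With n₃ = 3, and the known step contributing 1×(+1.79) V, the unknown satisfies 2·E° = 3×(+0.41) − 1×(+1.79) = -0.560.
E° = -0.560 / 2 = -0.280 V.

-0.280 V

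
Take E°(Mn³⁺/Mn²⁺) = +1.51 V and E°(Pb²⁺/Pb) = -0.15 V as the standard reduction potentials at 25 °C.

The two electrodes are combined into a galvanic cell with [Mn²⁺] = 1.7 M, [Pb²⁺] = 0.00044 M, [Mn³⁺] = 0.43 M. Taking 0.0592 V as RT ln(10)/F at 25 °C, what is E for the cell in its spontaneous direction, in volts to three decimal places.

+1.724 V

Mn³⁺/Mn²⁺ is the cathode (higher E°), Pb²⁺/Pb the anode: E°cell = +1.51 − (-0.15) = +1.66 V, n = 2.
Overall: 2 Mn³⁺(aq) + Pb(s) → 2 Mn²⁺(aq) + Pb²⁺(aq)
Q = [Mn²⁺]^2·[Pb²⁺] / ([Mn³⁺]^2); log Q = -2.163.
E = E° − (0.0592/n) log Q = +1.66 − (0.0592/2)(-2.163) = +1.724 V.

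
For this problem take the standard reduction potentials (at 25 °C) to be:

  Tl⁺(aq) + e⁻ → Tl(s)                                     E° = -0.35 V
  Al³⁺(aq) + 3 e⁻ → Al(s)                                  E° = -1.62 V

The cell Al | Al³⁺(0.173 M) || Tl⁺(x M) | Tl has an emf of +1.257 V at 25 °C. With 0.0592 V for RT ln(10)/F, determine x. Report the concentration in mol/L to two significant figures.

Tl⁺/Tl is the cathode, Al³⁺/Al the anode: E°cell = +1.27 V, n = 3.
Overall reaction: 3 Tl⁺(aq) + Al(s) → 3 Tl(s) + Al³⁺(aq); Q = [Al³⁺]^1/[Tl⁺]^3.
From E = E° − (0.0592/n) log Q: log Q = (E° − E)·n/0.0592 = (+1.27 − (+1.257))·3/0.0592 = 0.6588.
So 3·log[Tl⁺] = 1·log(0.173) − log Q = -0.7620 − (0.6588) = -1.4208; log[Tl⁺] = -1.4208 / 3 = -0.4736; [Tl⁺] = 10^(-0.4736) ≈ 0.34 M.

0.34 M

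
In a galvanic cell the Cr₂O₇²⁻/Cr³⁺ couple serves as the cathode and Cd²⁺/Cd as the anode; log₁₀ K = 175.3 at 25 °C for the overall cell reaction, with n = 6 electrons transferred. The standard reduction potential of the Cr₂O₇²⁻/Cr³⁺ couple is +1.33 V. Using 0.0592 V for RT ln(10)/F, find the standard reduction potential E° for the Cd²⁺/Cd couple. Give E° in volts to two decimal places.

-0.40 V

E°cell = (0.0592/n)·log K = (0.0592/6)(175.3) = +1.730 V.
Since Cr₂O₇²⁻/Cr³⁺ is the cathode and Cd²⁺/Cd the anode, E°cell = E°(Cr₂O₇²⁻/Cr³⁺) − E°(Cd²⁺/Cd).
So E°(Cd²⁺/Cd) = E°(Cr₂O₇²⁻/Cr³⁺) − E°cell = (+1.33) − (+1.730) = -0.40 V.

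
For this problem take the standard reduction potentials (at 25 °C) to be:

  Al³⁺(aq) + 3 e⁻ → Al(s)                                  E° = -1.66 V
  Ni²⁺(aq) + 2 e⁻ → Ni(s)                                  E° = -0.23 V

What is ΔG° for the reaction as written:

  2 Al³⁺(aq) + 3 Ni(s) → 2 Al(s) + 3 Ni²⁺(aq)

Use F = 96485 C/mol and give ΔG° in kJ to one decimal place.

+827.8 kJ

As written, Al³⁺/Al is reduced (cathode) and Ni²⁺/Ni is oxidised (anode), so E°cell = (-1.66) − (-0.23) = -1.43 V.
Balancing electrons gives n = 6.
ΔG° = −nFE° = −(6)(96485)(-1.43) = 827,841 J = +827.8 kJ.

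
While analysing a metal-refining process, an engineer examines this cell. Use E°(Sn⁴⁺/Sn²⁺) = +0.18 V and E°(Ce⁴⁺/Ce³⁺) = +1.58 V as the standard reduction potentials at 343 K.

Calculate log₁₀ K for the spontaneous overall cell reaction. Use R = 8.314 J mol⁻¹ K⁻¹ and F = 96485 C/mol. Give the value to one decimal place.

41.1

Cathode: Ce⁴⁺/Ce³⁺; anode: Sn⁴⁺/Sn²⁺. E°cell = (+1.58) − (+0.18) = +1.40 V, with n = 2.
ΔG° = −nFE° = −RT ln K, so ln K = nFE°/(RT) = (2)(96485)(+1.40) / ((8.314)(343)) = 94.736.
log₁₀ K = 94.736 / ln 10 = 41.1.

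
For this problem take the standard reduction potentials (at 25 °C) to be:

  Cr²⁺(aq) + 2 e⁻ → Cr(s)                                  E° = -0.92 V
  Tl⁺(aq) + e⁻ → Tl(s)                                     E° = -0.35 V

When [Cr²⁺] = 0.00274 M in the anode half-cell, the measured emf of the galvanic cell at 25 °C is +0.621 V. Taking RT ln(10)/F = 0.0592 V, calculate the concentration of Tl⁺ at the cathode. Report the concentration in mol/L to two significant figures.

Tl⁺/Tl is the cathode, Cr²⁺/Cr the anode: E°cell = +0.57 V, n = 2.
Overall reaction: 2 Tl⁺(aq) + Cr(s) → 2 Tl(s) + Cr²⁺(aq); Q = [Cr²⁺]^1/[Tl⁺]^2.
From E = E° − (0.0592/n) log Q: log Q = (E° − E)·n/0.0592 = (+0.57 − (+0.621))·2/0.0592 = -1.7230.
So 2·log[Tl⁺] = 1·log(0.00274) − log Q = -2.5622 − (-1.7230) = -0.8392; log[Tl⁺] = -0.8392 / 2 = -0.4196; [Tl⁺] = 10^(-0.4196) ≈ 0.38 M.

0.38 M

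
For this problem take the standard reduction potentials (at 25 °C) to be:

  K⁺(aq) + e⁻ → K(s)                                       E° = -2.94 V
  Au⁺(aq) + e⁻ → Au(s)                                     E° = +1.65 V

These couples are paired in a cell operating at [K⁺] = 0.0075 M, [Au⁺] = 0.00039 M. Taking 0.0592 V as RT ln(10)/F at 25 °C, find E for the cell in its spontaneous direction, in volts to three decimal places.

+4.514 V

Au⁺/Au is the cathode (higher E°), K⁺/K the anode: E°cell = +1.65 − (-2.94) = +4.59 V, n = 1.
Overall: Au⁺(aq) + K(s) → Au(s) + K⁺(aq)
Q = [K⁺] / ([Au⁺]); log Q = 1.284.
E = E° − (0.0592/n) log Q = +4.59 − (0.0592/1)(1.284) = +4.514 V.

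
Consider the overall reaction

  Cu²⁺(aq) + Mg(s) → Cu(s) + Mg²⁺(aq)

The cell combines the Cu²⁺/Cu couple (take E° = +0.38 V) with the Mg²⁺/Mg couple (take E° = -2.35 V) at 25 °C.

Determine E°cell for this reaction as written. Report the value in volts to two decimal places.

The Cu²⁺/Cu couple has the higher reduction potential, so it is the cathode; Mg²⁺/Mg is oxidised at the anode.
E°cell = E°(cathode) − E°(anode) = (+0.38) − (-2.35) = +2.73 V.
Since E°cell > 0, the reaction is spontaneous under standard conditions.

+2.73 V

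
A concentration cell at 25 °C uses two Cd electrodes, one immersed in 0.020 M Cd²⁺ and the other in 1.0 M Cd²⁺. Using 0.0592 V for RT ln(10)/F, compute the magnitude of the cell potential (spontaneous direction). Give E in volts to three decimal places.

+0.050 V

For a concentration cell E°cell = 0. The 1.0 M side is the cathode (reduction is favoured where [Cd²⁺] is higher).
With n = 2, E = −(0.0592/2) log([Cd²⁺]ₐₙ/[Cd²⁺]꜀ₐₜ) = −(0.0592/2) log(0.02/1) = −(0.0592/2)(-1.699) = +0.050 V.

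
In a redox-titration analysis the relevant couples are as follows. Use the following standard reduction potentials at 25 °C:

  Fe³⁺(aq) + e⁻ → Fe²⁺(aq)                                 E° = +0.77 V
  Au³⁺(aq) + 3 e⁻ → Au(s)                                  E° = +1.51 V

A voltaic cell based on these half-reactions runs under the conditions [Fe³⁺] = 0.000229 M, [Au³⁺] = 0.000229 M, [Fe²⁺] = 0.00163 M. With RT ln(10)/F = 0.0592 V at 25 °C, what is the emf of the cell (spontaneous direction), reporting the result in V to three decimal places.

+0.719 V

Au³⁺/Au is the cathode (higher E°), Fe³⁺/Fe²⁺ the anode: E°cell = +1.51 − (+0.77) = +0.74 V, n = 3.
Overall: Au³⁺(aq) + 3 Fe²⁺(aq) → Au(s) + 3 Fe³⁺(aq)
Q = [Fe³⁺]^3 / ([Au³⁺]·[Fe²⁺]^3); log Q = 1.083.
E = E° − (0.0592/n) log Q = +0.74 − (0.0592/3)(1.083) = +0.719 V.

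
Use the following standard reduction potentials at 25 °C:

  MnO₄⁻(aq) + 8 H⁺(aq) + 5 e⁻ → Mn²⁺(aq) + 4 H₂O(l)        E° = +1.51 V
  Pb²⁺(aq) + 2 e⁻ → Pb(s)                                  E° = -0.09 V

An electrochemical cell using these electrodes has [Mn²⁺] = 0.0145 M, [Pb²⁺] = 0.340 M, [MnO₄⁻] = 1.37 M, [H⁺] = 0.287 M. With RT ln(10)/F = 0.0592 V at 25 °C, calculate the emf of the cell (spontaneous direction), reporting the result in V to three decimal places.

MnO₄⁻/Mn²⁺ is the cathode (higher E°), Pb²⁺/Pb the anode: E°cell = +1.51 − (-0.09) = +1.60 V, n = 10.
Overall: 2 MnO₄⁻(aq) + 16 H⁺(aq) + 5 Pb(s) → 2 Mn²⁺(aq) + 8 H₂O(l) + 5 Pb²⁺(aq)
Q = [Mn²⁺]^2·[Pb²⁺]^5 / ([MnO₄⁻]^2·[H⁺]^16); log Q = 2.381.
E = E° − (0.0592/n) log Q = +1.60 − (0.0592/10)(2.381) = +1.586 V.

+1.586 V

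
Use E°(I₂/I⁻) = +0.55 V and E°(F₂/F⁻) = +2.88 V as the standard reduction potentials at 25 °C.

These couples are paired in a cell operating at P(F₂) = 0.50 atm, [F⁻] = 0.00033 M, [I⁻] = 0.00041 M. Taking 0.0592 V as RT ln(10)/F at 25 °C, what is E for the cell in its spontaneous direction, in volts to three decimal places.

+2.327 V

F₂/F⁻ is the cathode (higher E°), I₂/I⁻ the anode: E°cell = +2.88 − (+0.55) = +2.33 V, n = 2.
Overall: F₂(g) + 2 I⁻(aq) → 2 F⁻(aq) + I₂(s)
Q = [F⁻]^2 / (P(F₂)·[I⁻]^2); log Q = 0.112.
E = E° − (0.0592/n) log Q = +2.33 − (0.0592/2)(0.112) = +2.327 V.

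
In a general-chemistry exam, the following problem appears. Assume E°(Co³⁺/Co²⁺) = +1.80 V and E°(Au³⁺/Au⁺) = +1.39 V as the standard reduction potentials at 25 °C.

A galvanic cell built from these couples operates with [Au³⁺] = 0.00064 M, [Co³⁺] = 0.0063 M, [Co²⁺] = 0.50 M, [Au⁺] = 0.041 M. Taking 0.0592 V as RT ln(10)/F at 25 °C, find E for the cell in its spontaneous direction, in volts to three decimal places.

+0.351 V

Co³⁺/Co²⁺ is the cathode (higher E°), Au³⁺/Au⁺ the anode: E°cell = +1.80 − (+1.39) = +0.41 V, n = 2.
Overall: 2 Co³⁺(aq) + Au⁺(aq) → 2 Co²⁺(aq) + Au³⁺(aq)
Q = [Co²⁺]^2·[Au³⁺] / ([Co³⁺]^2·[Au⁺]); log Q = 1.993.
E = E° − (0.0592/n) log Q = +0.41 − (0.0592/2)(1.993) = +0.351 V.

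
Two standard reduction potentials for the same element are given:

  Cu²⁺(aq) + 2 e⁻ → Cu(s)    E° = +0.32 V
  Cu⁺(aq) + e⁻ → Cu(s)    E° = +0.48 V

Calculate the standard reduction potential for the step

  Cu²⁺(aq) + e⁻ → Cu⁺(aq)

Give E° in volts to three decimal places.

Sequential free energies add, so n₃E°₃ = n₁E°₁ + n₂E°₂.
With n₃ = 2, and the known step contributing 1×(+0.48) V, the unknown satisfies 1·E° = 2×(+0.32) − 1×(+0.48) = +0.160.
E° = +0.160 / 1 = +0.160 V.

+0.160 V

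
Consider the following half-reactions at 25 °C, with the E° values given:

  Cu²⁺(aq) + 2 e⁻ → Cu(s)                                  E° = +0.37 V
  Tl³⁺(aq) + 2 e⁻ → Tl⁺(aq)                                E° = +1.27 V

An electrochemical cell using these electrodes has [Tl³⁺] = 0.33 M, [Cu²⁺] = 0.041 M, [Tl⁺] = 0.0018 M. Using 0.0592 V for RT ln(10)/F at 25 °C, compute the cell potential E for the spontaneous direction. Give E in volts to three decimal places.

+1.008 V

Tl³⁺/Tl⁺ is the cathode (higher E°), Cu²⁺/Cu the anode: E°cell = +1.27 − (+0.37) = +0.90 V, n = 2.
Overall: Tl³⁺(aq) + Cu(s) → Tl⁺(aq) + Cu²⁺(aq)
Q = [Tl⁺]·[Cu²⁺] / ([Tl³⁺]); log Q = -3.650.
E = E° − (0.0592/n) log Q = +0.90 − (0.0592/2)(-3.650) = +1.008 V.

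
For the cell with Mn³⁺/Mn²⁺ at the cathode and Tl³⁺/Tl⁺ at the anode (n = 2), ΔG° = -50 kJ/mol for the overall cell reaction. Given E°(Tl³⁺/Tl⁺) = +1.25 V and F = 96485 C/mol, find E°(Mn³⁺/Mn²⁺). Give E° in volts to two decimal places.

E°cell = −ΔG°/(nF) = −(-50×10³)/((2)(96485)) = +0.259 V.
Since Mn³⁺/Mn²⁺ is the cathode and Tl³⁺/Tl⁺ the anode, E°cell = E°(Mn³⁺/Mn²⁺) − E°(Tl³⁺/Tl⁺).
So E°(Mn³⁺/Mn²⁺) = E°cell + E°(Tl³⁺/Tl⁺) = +0.259 + (+1.25) = +1.51 V.

+1.51 V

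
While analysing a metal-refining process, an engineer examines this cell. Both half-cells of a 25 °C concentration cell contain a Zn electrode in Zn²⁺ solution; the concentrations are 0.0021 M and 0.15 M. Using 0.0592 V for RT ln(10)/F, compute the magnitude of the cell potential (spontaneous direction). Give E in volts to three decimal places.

For a concentration cell E°cell = 0. The 0.15 M side is the cathode (reduction is favoured where [Zn²⁺] is higher).
With n = 2, E = −(0.0592/2) log([Zn²⁺]ₐₙ/[Zn²⁺]꜀ₐₜ) = −(0.0592/2) log(0.0021/0.15) = −(0.0592/2)(-1.854) = +0.055 V.

+0.055 V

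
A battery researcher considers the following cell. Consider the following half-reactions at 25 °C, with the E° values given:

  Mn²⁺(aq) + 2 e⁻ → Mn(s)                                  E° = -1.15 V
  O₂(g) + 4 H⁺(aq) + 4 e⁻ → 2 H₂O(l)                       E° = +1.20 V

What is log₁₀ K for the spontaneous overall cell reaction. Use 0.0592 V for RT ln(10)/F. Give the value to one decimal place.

158.8

Cathode: O₂/H₂O; anode: Mn²⁺/Mn. E°cell = +2.35 V, n = 4.
log K = nE°cell / 0.0592 = (4)(+2.35) / 0.0592 = 158.8.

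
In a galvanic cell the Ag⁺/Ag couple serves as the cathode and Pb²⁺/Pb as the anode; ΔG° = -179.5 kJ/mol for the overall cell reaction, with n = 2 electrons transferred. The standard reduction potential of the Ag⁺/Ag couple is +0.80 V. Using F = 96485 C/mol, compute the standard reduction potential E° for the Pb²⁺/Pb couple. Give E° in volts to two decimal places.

-0.13 V

E°cell = −ΔG°/(nF) = −(-179.5×10³)/((2)(96485)) = +0.930 V.
Since Ag⁺/Ag is the cathode and Pb²⁺/Pb the anode, E°cell = E°(Ag⁺/Ag) − E°(Pb²⁺/Pb).
So E°(Pb²⁺/Pb) = E°(Ag⁺/Ag) − E°cell = (+0.80) − (+0.930) = -0.13 V.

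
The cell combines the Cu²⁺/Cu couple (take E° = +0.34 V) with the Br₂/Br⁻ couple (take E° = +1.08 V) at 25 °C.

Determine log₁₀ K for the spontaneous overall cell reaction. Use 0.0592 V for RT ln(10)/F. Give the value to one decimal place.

25.0

Cathode: Br₂/Br⁻; anode: Cu²⁺/Cu. E°cell = +0.74 V, n = 2.
log K = nE°cell / 0.0592 = (2)(+0.74) / 0.0592 = 25.0.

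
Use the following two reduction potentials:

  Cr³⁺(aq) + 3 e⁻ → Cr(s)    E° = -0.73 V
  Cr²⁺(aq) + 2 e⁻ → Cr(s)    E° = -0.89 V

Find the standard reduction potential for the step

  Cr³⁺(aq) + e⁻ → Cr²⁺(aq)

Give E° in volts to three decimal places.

-0.410 V

Sequential free energies add, so n₃E°₃ = n₁E°₁ + n₂E°₂.
With n₃ = 3, and the known step contributing 2×(-0.89) V, the unknown satisfies 1·E° = 3×(-0.73) − 2×(-0.89) = -0.410.
E° = -0.410 / 1 = -0.410 V.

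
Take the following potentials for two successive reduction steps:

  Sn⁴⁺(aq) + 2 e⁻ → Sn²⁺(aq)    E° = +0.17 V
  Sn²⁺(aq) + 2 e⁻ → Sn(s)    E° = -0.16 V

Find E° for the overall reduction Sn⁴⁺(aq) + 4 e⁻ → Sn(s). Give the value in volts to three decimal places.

+0.005 V

Adding the free-energy changes (−nFE°) of the two steps gives −n₃FE°₃ = −n₁FE°₁ − n₂FE°₂.
E°₃ = (2×+0.17 + 2×-0.16) / 4 = (+0.020) / 4 = +0.005 V.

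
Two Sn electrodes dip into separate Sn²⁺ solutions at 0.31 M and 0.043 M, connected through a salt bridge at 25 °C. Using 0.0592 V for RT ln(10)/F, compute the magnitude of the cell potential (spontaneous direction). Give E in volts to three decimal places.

For a concentration cell E°cell = 0. The 0.31 M side is the cathode (reduction is favoured where [Sn²⁺] is higher).
With n = 2, E = −(0.0592/2) log([Sn²⁺]ₐₙ/[Sn²⁺]꜀ₐₜ) = −(0.0592/2) log(0.043/0.31) = −(0.0592/2)(-0.858) = +0.025 V.

+0.025 V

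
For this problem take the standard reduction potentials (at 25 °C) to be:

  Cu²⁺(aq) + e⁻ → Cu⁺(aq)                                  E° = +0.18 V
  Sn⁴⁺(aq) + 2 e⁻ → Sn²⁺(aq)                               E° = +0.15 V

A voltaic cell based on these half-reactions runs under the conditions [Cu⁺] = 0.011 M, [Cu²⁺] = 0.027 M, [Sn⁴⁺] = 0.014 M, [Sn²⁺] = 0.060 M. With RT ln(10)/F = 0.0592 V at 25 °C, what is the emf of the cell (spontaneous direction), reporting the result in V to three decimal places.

+0.072 V

Cu²⁺/Cu⁺ is the cathode (higher E°), Sn⁴⁺/Sn²⁺ the anode: E°cell = +0.18 − (+0.15) = +0.03 V, n = 2.
Overall: 2 Cu²⁺(aq) + Sn²⁺(aq) → 2 Cu⁺(aq) + Sn⁴⁺(aq)
Q = [Cu⁺]^2·[Sn⁴⁺] / ([Cu²⁺]^2·[Sn²⁺]); log Q = -1.412.
E = E° − (0.0592/n) log Q = +0.03 − (0.0592/2)(-1.412) = +0.072 V.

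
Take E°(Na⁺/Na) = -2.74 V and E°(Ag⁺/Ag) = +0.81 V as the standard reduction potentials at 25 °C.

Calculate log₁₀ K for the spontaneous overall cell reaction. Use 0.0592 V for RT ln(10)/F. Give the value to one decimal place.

60.0

Cathode: Ag⁺/Ag; anode: Na⁺/Na. E°cell = +3.55 V, n = 1.
log K = nE°cell / 0.0592 = (1)(+3.55) / 0.0592 = 60.0.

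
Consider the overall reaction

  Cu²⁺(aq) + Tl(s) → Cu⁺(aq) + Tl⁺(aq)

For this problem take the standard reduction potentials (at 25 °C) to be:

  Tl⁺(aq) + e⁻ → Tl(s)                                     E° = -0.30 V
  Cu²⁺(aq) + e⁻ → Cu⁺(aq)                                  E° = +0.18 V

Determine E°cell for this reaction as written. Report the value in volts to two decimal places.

+0.48 V

The Cu²⁺/Cu⁺ couple has the higher reduction potential, so it is the cathode; Tl⁺/Tl is oxidised at the anode.
E°cell = E°(cathode) − E°(anode) = (+0.18) − (-0.30) = +0.48 V.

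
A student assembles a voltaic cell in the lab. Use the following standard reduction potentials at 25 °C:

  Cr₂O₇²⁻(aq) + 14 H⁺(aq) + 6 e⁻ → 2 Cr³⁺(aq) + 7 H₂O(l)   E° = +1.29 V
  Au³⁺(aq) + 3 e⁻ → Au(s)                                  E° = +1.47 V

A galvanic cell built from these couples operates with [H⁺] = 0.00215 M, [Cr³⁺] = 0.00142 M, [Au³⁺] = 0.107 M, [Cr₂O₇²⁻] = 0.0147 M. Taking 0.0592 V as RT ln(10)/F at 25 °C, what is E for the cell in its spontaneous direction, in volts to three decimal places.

Au³⁺/Au is the cathode (higher E°), Cr₂O₇²⁻/Cr³⁺ the anode: E°cell = +1.47 − (+1.29) = +0.18 V, n = 6.
Overall: 2 Au³⁺(aq) + 2 Cr³⁺(aq) + 7 H₂O(l) → 2 Au(s) + Cr₂O₇²⁻(aq) + 14 H⁺(aq)
Q = [Cr₂O₇²⁻]·[H⁺]^14 / ([Au³⁺]^2·[Cr³⁺]^2); log Q = -31.542.
E = E° − (0.0592/n) log Q = +0.18 − (0.0592/6)(-31.542) = +0.491 V.

+0.491 V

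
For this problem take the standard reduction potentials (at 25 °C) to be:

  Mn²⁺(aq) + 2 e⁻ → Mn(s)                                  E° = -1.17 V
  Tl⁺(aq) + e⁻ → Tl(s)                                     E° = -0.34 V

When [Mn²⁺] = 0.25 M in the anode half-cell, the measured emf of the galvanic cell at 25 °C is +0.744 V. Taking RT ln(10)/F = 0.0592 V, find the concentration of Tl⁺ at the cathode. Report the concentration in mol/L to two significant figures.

Tl⁺/Tl is the cathode, Mn²⁺/Mn the anode: E°cell = +0.83 V, n = 2.
Overall reaction: 2 Tl⁺(aq) + Mn(s) → 2 Tl(s) + Mn²⁺(aq); Q = [Mn²⁺]^1/[Tl⁺]^2.
From E = E° − (0.0592/n) log Q: log Q = (E° − E)·n/0.0592 = (+0.83 − (+0.744))·2/0.0592 = 2.9054.
So 2·log[Tl⁺] = 1·log(0.25) − log Q = -0.6021 − (2.9054) = -3.5075; log[Tl⁺] = -3.5075 / 2 = -1.7537; [Tl⁺] = 10^(-1.7537) ≈ 0.018 M.

0.018 M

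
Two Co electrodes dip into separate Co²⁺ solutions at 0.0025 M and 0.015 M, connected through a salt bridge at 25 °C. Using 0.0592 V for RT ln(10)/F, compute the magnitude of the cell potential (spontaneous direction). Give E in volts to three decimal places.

For a concentration cell E°cell = 0. The 0.015 M side is the cathode (reduction is favoured where [Co²⁺] is higher).
With n = 2, E = −(0.0592/2) log([Co²⁺]ₐₙ/[Co²⁺]꜀ₐₜ) = −(0.0592/2) log(0.0025/0.015) = −(0.0592/2)(-0.778) = +0.023 V.

+0.023 V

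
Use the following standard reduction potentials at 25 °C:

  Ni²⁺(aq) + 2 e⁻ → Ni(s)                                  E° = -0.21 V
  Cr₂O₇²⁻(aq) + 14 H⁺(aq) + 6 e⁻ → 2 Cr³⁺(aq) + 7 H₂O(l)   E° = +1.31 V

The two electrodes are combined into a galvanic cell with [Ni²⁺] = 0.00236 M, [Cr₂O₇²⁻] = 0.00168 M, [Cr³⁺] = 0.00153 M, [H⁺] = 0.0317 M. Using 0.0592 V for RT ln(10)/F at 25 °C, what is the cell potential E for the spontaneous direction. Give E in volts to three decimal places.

Cr₂O₇²⁻/Cr³⁺ is the cathode (higher E°), Ni²⁺/Ni the anode: E°cell = +1.31 − (-0.21) = +1.52 V, n = 6.
Overall: Cr₂O₇²⁻(aq) + 14 H⁺(aq) + 3 Ni(s) → 2 Cr³⁺(aq) + 7 H₂O(l) + 3 Ni²⁺(aq)
Q = [Cr³⁺]^2·[Ni²⁺]^3 / ([Cr₂O₇²⁻]·[H⁺]^14); log Q = 10.248.
E = E° − (0.0592/n) log Q = +1.52 − (0.0592/6)(10.248) = +1.419 V.

+1.419 V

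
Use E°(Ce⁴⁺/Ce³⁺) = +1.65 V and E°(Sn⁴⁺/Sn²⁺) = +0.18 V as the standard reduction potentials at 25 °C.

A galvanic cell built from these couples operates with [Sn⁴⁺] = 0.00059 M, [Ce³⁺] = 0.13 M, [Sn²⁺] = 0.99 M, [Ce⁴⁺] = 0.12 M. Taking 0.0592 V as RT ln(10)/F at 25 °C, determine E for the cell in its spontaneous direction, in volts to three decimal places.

Ce⁴⁺/Ce³⁺ is the cathode (higher E°), Sn⁴⁺/Sn²⁺ the anode: E°cell = +1.65 − (+0.18) = +1.47 V, n = 2.
Overall: 2 Ce⁴⁺(aq) + Sn²⁺(aq) → 2 Ce³⁺(aq) + Sn⁴⁺(aq)
Q = [Ce³⁺]^2·[Sn⁴⁺] / ([Ce⁴⁺]^2·[Sn²⁺]); log Q = -3.155.
E = E° − (0.0592/n) log Q = +1.47 − (0.0592/2)(-3.155) = +1.563 V.

+1.563 V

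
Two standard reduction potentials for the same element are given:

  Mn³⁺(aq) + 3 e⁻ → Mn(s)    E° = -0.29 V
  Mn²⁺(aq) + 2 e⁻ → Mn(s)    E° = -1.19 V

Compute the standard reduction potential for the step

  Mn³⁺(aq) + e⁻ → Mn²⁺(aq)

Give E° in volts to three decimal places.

+1.510 V

Sequential free energies add, so n₃E°₃ = n₁E°₁ + n₂E°₂.
With n₃ = 3, and the known step contributing 2×(-1.19) V, the unknown satisfies 1·E° = 3×(-0.29) − 2×(-1.19) = +1.510.
E° = +1.510 / 1 = +1.510 V.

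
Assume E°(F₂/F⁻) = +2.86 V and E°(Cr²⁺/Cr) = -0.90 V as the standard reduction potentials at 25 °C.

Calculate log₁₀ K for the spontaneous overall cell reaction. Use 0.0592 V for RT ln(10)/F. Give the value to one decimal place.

Cathode: F₂/F⁻; anode: Cr²⁺/Cr. E°cell = +3.76 V, n = 2.
log K = nE°cell / 0.0592 = (2)(+3.76) / 0.0592 = 127.0.

127.0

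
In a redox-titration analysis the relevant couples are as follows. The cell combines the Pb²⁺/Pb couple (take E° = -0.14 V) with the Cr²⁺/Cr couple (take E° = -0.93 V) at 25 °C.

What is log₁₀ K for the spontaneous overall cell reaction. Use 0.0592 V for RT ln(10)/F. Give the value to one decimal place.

26.7

Cathode: Pb²⁺/Pb; anode: Cr²⁺/Cr. E°cell = +0.79 V, n = 2.
log K = nE°cell / 0.0592 = (2)(+0.79) / 0.0592 = 26.7.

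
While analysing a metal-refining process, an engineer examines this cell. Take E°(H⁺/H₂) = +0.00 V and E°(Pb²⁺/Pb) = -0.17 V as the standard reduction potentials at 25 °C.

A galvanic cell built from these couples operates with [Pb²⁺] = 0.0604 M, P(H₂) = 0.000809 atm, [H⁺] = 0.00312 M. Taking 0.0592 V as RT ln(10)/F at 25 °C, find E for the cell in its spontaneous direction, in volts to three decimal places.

H⁺/H₂ is the cathode (higher E°), Pb²⁺/Pb the anode: E°cell = +0.00 − (-0.17) = +0.17 V, n = 2.
Overall: 2 H⁺(aq) + Pb(s) → H₂(g) + Pb²⁺(aq)
Q = P(H₂)·[Pb²⁺] / ([H⁺]^2); log Q = 0.701.
E = E° − (0.0592/n) log Q = +0.17 − (0.0592/2)(0.701) = +0.149 V.

+0.149 V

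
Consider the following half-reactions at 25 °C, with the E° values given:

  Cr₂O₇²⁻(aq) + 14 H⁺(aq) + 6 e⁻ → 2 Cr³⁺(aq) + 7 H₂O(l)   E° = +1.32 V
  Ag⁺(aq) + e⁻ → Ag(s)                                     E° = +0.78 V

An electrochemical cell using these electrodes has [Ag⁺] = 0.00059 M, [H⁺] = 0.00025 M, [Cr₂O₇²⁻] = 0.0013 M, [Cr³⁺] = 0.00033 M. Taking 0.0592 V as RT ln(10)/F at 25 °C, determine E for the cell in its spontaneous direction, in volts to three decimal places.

Cr₂O₇²⁻/Cr³⁺ is the cathode (higher E°), Ag⁺/Ag the anode: E°cell = +1.32 − (+0.78) = +0.54 V, n = 6.
Overall: Cr₂O₇²⁻(aq) + 14 H⁺(aq) + 6 Ag(s) → 2 Cr³⁺(aq) + 7 H₂O(l) + 6 Ag⁺(aq)
Q = [Cr³⁺]^2·[Ag⁺]^6 / ([Cr₂O₇²⁻]·[H⁺]^14); log Q = 26.977.
E = E° − (0.0592/n) log Q = +0.54 − (0.0592/6)(26.977) = +0.274 V.

+0.274 V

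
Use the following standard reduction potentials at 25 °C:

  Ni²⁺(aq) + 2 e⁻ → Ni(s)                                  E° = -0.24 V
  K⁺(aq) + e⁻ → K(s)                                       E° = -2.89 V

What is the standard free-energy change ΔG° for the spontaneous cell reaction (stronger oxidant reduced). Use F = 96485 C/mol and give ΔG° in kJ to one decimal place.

-511.4 kJ

Ni²⁺/Ni (E° = -0.24 V) is the cathode; K⁺/K (E° = -2.89 V) is the anode, so E°cell = +2.65 V.
Balancing electrons gives n = 2 (lcm of 2 and 1).
ΔG° = −nFE° = −(2)(96485)(+2.65) = -511,370 J = -511.4 kJ.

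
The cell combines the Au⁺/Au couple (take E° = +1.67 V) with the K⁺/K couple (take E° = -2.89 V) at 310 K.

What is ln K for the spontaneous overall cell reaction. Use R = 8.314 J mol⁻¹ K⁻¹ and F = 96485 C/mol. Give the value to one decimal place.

Cathode: Au⁺/Au; anode: K⁺/K. E°cell = (+1.67) − (-2.89) = +4.56 V, with n = 1.
ΔG° = −nFE° = −RT ln K, so ln K = nFE°/(RT) = (1)(96485)(+4.56) / ((8.314)(310)) = 170.708.

170.7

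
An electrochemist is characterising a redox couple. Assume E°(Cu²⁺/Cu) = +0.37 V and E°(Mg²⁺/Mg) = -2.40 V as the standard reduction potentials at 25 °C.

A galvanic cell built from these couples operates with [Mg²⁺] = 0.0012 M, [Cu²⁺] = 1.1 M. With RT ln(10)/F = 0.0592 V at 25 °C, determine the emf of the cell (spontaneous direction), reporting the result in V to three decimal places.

Cu²⁺/Cu is the cathode (higher E°), Mg²⁺/Mg the anode: E°cell = +0.37 − (-2.40) = +2.77 V, n = 2.
Overall: Cu²⁺(aq) + Mg(s) → Cu(s) + Mg²⁺(aq)
Q = [Mg²⁺] / ([Cu²⁺]); log Q = -2.962.
E = E° − (0.0592/n) log Q = +2.77 − (0.0592/2)(-2.962) = +2.858 V.

+2.858 V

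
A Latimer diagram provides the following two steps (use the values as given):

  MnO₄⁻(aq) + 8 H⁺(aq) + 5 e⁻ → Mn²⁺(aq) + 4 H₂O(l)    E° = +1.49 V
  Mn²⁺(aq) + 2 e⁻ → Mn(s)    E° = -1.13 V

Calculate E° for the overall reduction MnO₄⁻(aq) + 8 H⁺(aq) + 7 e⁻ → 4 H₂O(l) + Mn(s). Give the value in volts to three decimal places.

+0.741 V

Since ΔG° = −nFE° is additive over sequential reductions, n₃E°₃ = n₁E°₁ + n₂E°₂.
E°₃ = (5×+1.49 + 2×-1.13) / 7 = (+5.190) / 7 = +0.741 V.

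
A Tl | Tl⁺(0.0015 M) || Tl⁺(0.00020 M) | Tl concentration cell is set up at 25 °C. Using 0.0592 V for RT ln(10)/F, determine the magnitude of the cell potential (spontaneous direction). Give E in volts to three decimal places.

For a concentration cell E°cell = 0. The 0.0015 M side is the cathode (reduction is favoured where [Tl⁺] is higher).
With n = 1, E = −(0.0592/1) log([Tl⁺]ₐₙ/[Tl⁺]꜀ₐₜ) = −(0.0592/1) log(0.0002/0.0015) = −(0.0592/1)(-0.875) = +0.052 V.

+0.052 V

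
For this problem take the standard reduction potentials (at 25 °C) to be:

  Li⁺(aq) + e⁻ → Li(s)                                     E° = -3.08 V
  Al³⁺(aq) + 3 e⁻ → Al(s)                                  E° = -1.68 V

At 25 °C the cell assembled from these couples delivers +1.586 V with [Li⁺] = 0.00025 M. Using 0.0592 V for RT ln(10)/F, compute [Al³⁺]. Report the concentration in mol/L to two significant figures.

0.042 M

Al³⁺/Al is the cathode, Li⁺/Li the anode: E°cell = +1.40 V, n = 3.
Overall reaction: Al³⁺(aq) + 3 Li(s) → Al(s) + 3 Li⁺(aq); Q = [Li⁺]^3/[Al³⁺]^1.
From E = E° − (0.0592/n) log Q: log Q = (E° − E)·n/0.0592 = (+1.40 − (+1.586))·3/0.0592 = -9.4257.
So 1·log[Al³⁺] = 3·log(0.00025) − log Q = -10.8062 − (-9.4257) = -1.3805; [Al³⁺] = 10^(-1.3805) ≈ 0.042 M.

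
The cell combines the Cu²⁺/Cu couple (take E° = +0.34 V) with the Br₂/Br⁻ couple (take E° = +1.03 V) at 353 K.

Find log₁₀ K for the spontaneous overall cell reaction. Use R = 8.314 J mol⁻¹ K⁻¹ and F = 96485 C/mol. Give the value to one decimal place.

19.7

Cathode: Br₂/Br⁻; anode: Cu²⁺/Cu. E°cell = (+1.03) − (+0.34) = +0.69 V, with n = 2.
ΔG° = −nFE° = −RT ln K, so ln K = nFE°/(RT) = (2)(96485)(+0.69) / ((8.314)(353)) = 45.368.
log₁₀ K = 45.368 / ln 10 = 19.7.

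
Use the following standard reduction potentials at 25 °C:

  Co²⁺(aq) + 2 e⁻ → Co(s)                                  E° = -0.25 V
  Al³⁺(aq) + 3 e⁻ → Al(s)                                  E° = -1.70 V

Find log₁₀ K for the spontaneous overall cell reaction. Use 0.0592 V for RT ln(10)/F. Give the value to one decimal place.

147.0

Cathode: Co²⁺/Co; anode: Al³⁺/Al. E°cell = +1.45 V, n = 6.
log K = nE°cell / 0.0592 = (6)(+1.45) / 0.0592 = 147.0.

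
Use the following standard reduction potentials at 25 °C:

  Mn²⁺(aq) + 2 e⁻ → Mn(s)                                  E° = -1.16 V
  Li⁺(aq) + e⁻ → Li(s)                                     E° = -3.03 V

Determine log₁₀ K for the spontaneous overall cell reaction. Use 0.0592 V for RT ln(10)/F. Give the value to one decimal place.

Cathode: Mn²⁺/Mn; anode: Li⁺/Li. E°cell = +1.87 V, n = 2.
log K = nE°cell / 0.0592 = (2)(+1.87) / 0.0592 = 63.2.

63.2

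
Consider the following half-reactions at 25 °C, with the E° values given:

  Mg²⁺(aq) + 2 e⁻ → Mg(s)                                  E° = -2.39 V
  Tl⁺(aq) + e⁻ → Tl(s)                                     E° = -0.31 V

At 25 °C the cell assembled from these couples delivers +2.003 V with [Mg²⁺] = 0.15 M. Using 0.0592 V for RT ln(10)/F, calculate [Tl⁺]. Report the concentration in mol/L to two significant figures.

0.019 M

Tl⁺/Tl is the cathode, Mg²⁺/Mg the anode: E°cell = +2.08 V, n = 2.
Overall reaction: 2 Tl⁺(aq) + Mg(s) → 2 Tl(s) + Mg²⁺(aq); Q = [Mg²⁺]^1/[Tl⁺]^2.
From E = E° − (0.0592/n) log Q: log Q = (E° − E)·n/0.0592 = (+2.08 − (+2.003))·2/0.0592 = 2.6014.
So 2·log[Tl⁺] = 1·log(0.15) − log Q = -0.8239 − (2.6014) = -3.4253; log[Tl⁺] = -3.4253 / 2 = -1.7127; [Tl⁺] = 10^(-1.7127) ≈ 0.019 M.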